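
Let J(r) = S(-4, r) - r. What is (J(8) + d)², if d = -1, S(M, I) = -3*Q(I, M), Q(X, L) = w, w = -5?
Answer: 36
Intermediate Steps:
Q(X, L) = -5
S(M, I) = 15 (S(M, I) = -3*(-5) = 15)
J(r) = 15 - r
(J(8) + d)² = ((15 - 1*8) - 1)² = ((15 - 8) - 1)² = (7 - 1)² = 6² = 36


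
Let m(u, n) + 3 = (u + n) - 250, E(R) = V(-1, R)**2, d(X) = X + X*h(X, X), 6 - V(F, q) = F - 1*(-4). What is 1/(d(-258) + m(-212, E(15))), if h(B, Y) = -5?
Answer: 1/576 ≈ 0.0017361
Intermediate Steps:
V(F, q) = 2 - F (V(F, q) = 6 - (F - 1*(-4)) = 6 - (F + 4) = 6 - (4 + F) = 6 + (-4 - F) = 2 - F)
d(X) = -4*X (d(X) = X + X*(-5) = X - 5*X = -4*X)
E(R) = 9 (E(R) = (2 - 1*(-1))**2 = (2 + 1)**2 = 3**2 = 9)
m(u, n) = -253 + n + u (m(u, n) = -3 + ((u + n) - 250) = -3 + ((n + u) - 250) = -3 + (-250 + n + u) = -253 + n + u)
1/(d(-258) + m(-212, E(15))) = 1/(-4*(-258) + (-253 + 9 - 212)) = 1/(1032 - 456) = 1/576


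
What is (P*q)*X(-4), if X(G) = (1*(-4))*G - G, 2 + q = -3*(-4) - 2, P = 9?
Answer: 1440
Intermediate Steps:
q = 8 (q = -2 + (-3*(-4) - 2) = -2 + (12 - 2) = -2 + 10 = 8)
X(G) = -5*G (X(G) = -4*G - G = -5*G)
(P*q)*X(-4) = (9*8)*(-5*(-4)) = 72*20 = 1440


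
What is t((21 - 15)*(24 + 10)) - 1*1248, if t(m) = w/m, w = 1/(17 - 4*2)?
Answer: -2291327/1836 ≈ -1248.0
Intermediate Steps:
w = ⅑ (w = 1/(17 - 8) = 1/9 = ⅑ ≈ 0.11111)
t(m) = 1/(9*m)
t((21 - 15)*(24 + 10)) - 1*1248 = 1/(9*(((21 - 15)*(24 + 10)))) - 1*1248 = 1/(9*((6*34))) - 1248 = (⅑)/204 - 1248 = (⅑)*(1/204) - 1248 = 1/1836 - 1248 = -2291327/1836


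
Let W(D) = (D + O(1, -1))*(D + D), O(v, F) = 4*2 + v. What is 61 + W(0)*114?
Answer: 61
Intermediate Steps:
O(v, F) = 8 + v
W(D) = 2*D*(9 + D) (W(D) = (D + (8 + 1))*(D + D) = (D + 9)*(2*D) = (9 + D)*(2*D) = 2*D*(9 + D))
61 + W(0)*114 = 61 + (2*0*(9 + 0))*114 = 61 + (2*0*9)*114 = 61 + 0*114 = 61 + 0 = 61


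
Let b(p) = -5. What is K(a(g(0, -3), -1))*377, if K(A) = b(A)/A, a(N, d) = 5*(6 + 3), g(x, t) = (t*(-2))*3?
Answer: -377/9 ≈ -41.889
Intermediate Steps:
g(x, t) = -6*t (g(x, t) = -2*t*3 = -6*t)
a(N, d) = 45 (a(N, d) = 5*9 = 45)
K(A) = -5/A
K(a(g(0, -3), -1))*377 = -5/45*377 = -5*1/45*377 = -1/9*377 = -377/9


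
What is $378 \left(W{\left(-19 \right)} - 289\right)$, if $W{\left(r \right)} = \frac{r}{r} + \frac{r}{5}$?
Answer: $- \frac{551502}{5} \approx -1.103 \cdot 10^{5}$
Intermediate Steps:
$W{\left(r \right)} = 1 + \frac{r}{5}$ ($W{\left(r \right)} = 1 + r \frac{1}{5} = 1 + \frac{r}{5}$)
$378 \left(W{\left(-19 \right)} - 289\right) = 378 \left(\left(1 + \frac{1}{5} \left(-19\right)\right) - 289\right) = 378 \left(\left(1 - \frac{19}{5}\right) - 289\right) = 378 \left(- \frac{14}{5} - 289\right) = 378 \left(- \frac{1459}{5}\right) = - \frac{551502}{5}$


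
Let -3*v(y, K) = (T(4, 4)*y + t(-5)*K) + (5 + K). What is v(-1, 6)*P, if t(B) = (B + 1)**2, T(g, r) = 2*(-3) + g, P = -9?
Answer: 327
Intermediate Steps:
T(g, r) = -6 + g
t(B) = (1 + B)**2
v(y, K) = -5/3 - 17*K/3 + 2*y/3 (v(y, K) = -(((-6 + 4)*y + (1 - 5)**2*K) + (5 + K))/3 = -((-2*y + (-4)**2*K) + (5 + K))/3 = -((-2*y + 16*K) + (5 + K))/3 = -(5 - 2*y + 17*K)/3 = -5/3 - 17*K/3 + 2*y/3)
v(-1, 6)*P = (-5/3 - 17/3*6 + (2/3)*(-1))*(-9) = (-5/3 - 34 - 2/3)*(-9) = -109/3*(-9) = 327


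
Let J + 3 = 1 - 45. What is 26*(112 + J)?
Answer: 1690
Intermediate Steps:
J = -47 (J = -3 + (1 - 45) = -3 - 44 = -47)
26*(112 + J) = 26*(112 - 47) = 26*65 = 1690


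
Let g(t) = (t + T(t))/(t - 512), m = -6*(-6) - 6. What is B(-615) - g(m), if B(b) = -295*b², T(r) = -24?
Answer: -26889906372/241 ≈ -1.1158e+8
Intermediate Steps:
m = 30 (m = 36 - 6 = 30)
g(t) = (-24 + t)/(-512 + t) (g(t) = (t - 24)/(t - 512) = (-24 + t)/(-512 + t))
B(-615) - g(m) = -295*(-615)² - (-24 + 30)/(-512 + 30) = -295*378225 - 6/(-482) = -111576375 - (-1)*6/482 = -111576375 - 1*(-3/241) = -111576375 + 3/241 = -26889906372/241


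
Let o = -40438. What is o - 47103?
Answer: -87541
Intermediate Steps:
o - 47103 = -40438 - 47103 = -87541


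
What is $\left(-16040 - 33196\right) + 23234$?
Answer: $-26002$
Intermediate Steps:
$\left(-16040 - 33196\right) + 23234 = -49236 + 23234 = -26002$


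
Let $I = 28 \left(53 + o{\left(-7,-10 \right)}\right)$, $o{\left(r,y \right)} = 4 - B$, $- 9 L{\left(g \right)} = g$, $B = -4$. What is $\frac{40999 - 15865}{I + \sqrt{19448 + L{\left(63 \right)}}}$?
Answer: $\frac{14309624}{965941} - \frac{8378 \sqrt{19441}}{965941} \approx 13.605$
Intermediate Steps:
$L{\left(g \right)} = - \frac{g}{9}$
$o{\left(r,y \right)} = 8$ ($o{\left(r,y \right)} = 4 - -4 = 4 + 4 = 8$)
$I = 1708$ ($I = 28 \left(53 + 8\right) = 28 \cdot 61 = 1708$)
$\frac{40999 - 15865}{I + \sqrt{19448 + L{\left(63 \right)}}} = \frac{40999 - 15865}{1708 + \sqrt{19448 - 7}} = \frac{25134}{1708 + \sqrt{19448 - 7}} = \frac{25134}{1708 + \sqrt{19441}}$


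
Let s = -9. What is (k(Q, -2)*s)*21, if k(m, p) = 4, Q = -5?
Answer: -756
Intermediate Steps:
(k(Q, -2)*s)*21 = (4*(-9))*21 = -36*21 = -756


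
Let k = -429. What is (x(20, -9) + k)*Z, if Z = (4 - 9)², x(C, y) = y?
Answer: -10950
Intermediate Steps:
Z = 25 (Z = (-5)² = 25)
(x(20, -9) + k)*Z = (-9 - 429)*25 = -438*25 = -10950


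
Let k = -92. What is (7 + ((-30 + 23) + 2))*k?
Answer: -184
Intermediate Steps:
(7 + ((-30 + 23) + 2))*k = (7 + ((-30 + 23) + 2))*(-92) = (7 + (-7 + 2))*(-92) = (7 - 5)*(-92) = 2*(-92) = -184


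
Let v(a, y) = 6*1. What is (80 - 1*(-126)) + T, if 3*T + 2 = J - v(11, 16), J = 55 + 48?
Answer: 713/3 ≈ 237.67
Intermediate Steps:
v(a, y) = 6
J = 103
T = 95/3 (T = -⅔ + (103 - 1*6)/3 = -⅔ + (103 - 6)/3 = -⅔ + (⅓)*97 = -⅔ + 97/3 = 95/3 ≈ 31.667)
(80 - 1*(-126)) + T = (80 - 1*(-126)) + 95/3 = (80 + 126) + 95/3 = 206 + 95/3 = 713/3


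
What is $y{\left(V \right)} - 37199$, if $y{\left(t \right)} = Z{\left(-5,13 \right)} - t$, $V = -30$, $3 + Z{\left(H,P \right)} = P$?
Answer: $-37159$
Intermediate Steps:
$Z{\left(H,P \right)} = -3 + P$
$y{\left(t \right)} = 10 - t$ ($y{\left(t \right)} = \left(-3 + 13\right) - t = 10 - t$)
$y{\left(V \right)} - 37199 = \left(10 - -30\right) - 37199 = \left(10 + 30\right) - 37199 = 40 - 37199 = -37159$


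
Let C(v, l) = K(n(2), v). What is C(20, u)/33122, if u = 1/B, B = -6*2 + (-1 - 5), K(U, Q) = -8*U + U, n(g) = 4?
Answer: -14/16561 ≈ -0.00084536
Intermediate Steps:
K(U, Q) = -7*U
B = -18 (B = -12 - 6 = -18)
u = -1/18 (u = 1/(-18) = -1/18 ≈ -0.055556)
C(v, l) = -28 (C(v, l) = -7*4 = -28)
C(20, u)/33122 = -28/33122 = -28*1/33122 = -14/16561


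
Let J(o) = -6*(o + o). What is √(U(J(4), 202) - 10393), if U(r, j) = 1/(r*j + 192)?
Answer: I*√6519154818/792 ≈ 101.95*I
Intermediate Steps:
J(o) = -12*o
U(r, j) = 1/(192 + j*r) (U(r, j) = 1/(j*r + 192) = 1/(192 + j*r))
√(U(J(4), 202) - 10393) = √(1/(192 + 202*(-12*4)) - 10393) = √(1/(192 + 202*(-48)) - 10393) = √(1/(192 - 9696) - 10393) = √(1/(-9504) - 10393) = √(-1/9504 - 10393) = √(-98775073/9504) = I*√6519154818/792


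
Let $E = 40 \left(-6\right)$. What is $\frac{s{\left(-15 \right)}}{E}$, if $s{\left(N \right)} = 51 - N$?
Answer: $- \frac{11}{40} \approx -0.275$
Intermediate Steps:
$E = -240$
$\frac{s{\left(-15 \right)}}{E} = \frac{51 - -15}{-240} = \left(51 + 15\right) \left(- \frac{1}{240}\right) = 66 \left(- \frac{1}{240}\right) = - \frac{11}{40}$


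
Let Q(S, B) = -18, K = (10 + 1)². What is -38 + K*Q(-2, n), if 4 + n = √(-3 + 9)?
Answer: -2216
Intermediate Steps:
K = 121 (K = 11² = 121)
n = -4 + √6 (n = -4 + √(-3 + 9) = -4 + √6 ≈ -1.5505)
-38 + K*Q(-2, n) = -38 + 121*(-18) = -38 - 2178 = -2216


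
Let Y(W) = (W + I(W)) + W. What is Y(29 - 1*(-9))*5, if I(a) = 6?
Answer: 410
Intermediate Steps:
Y(W) = 6 + 2*W (Y(W) = (W + 6) + W = (6 + W) + W = 6 + 2*W)
Y(29 - 1*(-9))*5 = (6 + 2*(29 - 1*(-9)))*5 = (6 + 2*(29 + 9))*5 = (6 + 2*38)*5 = (6 + 76)*5 = 82*5 = 410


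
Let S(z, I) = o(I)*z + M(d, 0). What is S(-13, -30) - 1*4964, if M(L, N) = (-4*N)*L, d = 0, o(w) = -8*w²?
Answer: 88636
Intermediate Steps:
M(L, N) = -4*L*N
S(z, I) = -8*z*I² (S(z, I) = (-8*I²)*z - 4*0*0 = -8*z*I² + 0 = -8*z*I²)
S(-13, -30) - 1*4964 = -8*(-13)*(-30)² - 1*4964 = -8*(-13)*900 - 4964 = 93600 - 4964 = 88636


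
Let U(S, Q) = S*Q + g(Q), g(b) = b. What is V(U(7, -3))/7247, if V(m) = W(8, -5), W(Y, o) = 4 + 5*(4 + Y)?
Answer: 64/7247 ≈ 0.0088312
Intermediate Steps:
W(Y, o) = 24 + 5*Y (W(Y, o) = 4 + (20 + 5*Y) = 24 + 5*Y)
U(S, Q) = Q + Q*S (U(S, Q) = S*Q + Q = Q*S + Q = Q + Q*S)
V(m) = 64 (V(m) = 24 + 5*8 = 24 + 40 = 64)
V(U(7, -3))/7247 = 64/7247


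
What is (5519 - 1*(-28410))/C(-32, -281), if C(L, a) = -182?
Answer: -4847/26 ≈ -186.42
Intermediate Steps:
(5519 - 1*(-28410))/C(-32, -281) = (5519 - 1*(-28410))/(-182) = (5519 + 28410)*(-1/182) = 33929*(-1/182) = -4847/26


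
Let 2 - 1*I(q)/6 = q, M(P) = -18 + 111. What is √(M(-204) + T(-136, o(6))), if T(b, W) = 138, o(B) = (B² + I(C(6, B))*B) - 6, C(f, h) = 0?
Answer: √231 ≈ 15.199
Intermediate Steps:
M(P) = 93
I(q) = 12 - 6*q
o(B) = -6 + B² + 12*B (o(B) = (B² + (12 - 6*0)*B) - 6 = (B² + (12 + 0)*B) - 6 = (B² + 12*B) - 6 = -6 + B² + 12*B)
√(M(-204) + T(-136, o(6))) = √(93 + 138) = √231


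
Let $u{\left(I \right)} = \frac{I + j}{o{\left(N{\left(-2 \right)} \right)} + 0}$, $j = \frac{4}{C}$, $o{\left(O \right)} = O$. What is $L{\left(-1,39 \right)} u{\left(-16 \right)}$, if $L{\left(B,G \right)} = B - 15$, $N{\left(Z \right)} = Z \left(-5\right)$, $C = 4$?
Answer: $24$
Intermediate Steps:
$N{\left(Z \right)} = - 5 Z$
$L{\left(B,G \right)} = -15 + B$ ($L{\left(B,G \right)} = B - 15 = -15 + B$)
$j = 1$ ($j = \frac{4}{4} = 4 \cdot \frac{1}{4} = 1$)
$u{\left(I \right)} = \frac{1}{10} + \frac{I}{10}$ ($u{\left(I \right)} = \frac{I + 1}{\left(-5\right) \left(-2\right) + 0} = \frac{1 + I}{10 + 0} = \frac{1 + I}{10} = \left(1 + I\right) \frac{1}{10} = \frac{1}{10} + \frac{I}{10}$)
$L{\left(-1,39 \right)} u{\left(-16 \right)} = \left(-15 - 1\right) \left(\frac{1}{10} + \frac{1}{10} \left(-16\right)\right) = - 16 \left(\frac{1}{10} - \frac{8}{5}\right) = \left(-16\right) \left(- \frac{3}{2}\right) = 24$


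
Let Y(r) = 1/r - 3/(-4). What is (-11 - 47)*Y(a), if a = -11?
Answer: -841/22 ≈ -38.227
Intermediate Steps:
Y(r) = ¾ + 1/r (Y(r) = 1/r - 3*(-¼) = 1/r + ¾ = ¾ + 1/r)
(-11 - 47)*Y(a) = (-11 - 47)*(¾ + 1/(-11)) = -58*(¾ - 1/11) = -58*29/44 = -841/22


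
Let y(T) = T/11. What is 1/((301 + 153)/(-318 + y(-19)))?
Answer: -3517/4994 ≈ -0.70424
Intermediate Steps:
y(T) = T/11 (y(T) = T*(1/11) = T/11)
1/((301 + 153)/(-318 + y(-19))) = 1/((301 + 153)/(-318 + (1/11)*(-19))) = 1/(454/(-318 - 19/11)) = 1/(454/(-3517/11)) = 1/(454*(-11/3517)) = 1/(-4994/3517) = -3517/4994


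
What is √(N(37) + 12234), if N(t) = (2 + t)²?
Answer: √13755 ≈ 117.28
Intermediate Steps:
√(N(37) + 12234) = √((2 + 37)² + 12234) = √(39² + 12234) = √(1521 + 12234) = √13755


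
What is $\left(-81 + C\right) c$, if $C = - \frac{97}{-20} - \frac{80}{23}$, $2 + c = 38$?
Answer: $- \frac{329661}{115} \approx -2866.6$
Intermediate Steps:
$c = 36$ ($c = -2 + 38 = 36$)
$C = \frac{631}{460}$ ($C = \left(-97\right) \left(- \frac{1}{20}\right) - \frac{80}{23} = \frac{97}{20} - \frac{80}{23} = \frac{631}{460} \approx 1.3717$)
$\left(-81 + C\right) c = \left(-81 + \frac{631}{460}\right) 36 = \left(- \frac{36629}{460}\right) 36 = - \frac{329661}{115}$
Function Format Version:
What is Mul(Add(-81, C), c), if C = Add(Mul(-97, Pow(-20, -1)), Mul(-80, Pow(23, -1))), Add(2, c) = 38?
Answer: Rational(-329661, 115) ≈ -2866.6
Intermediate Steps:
c = 36 (c = Add(-2, 38) = 36)
C = Rational(631, 460) (C = Add(Mul(-97, Rational(-1, 20)), Mul(-80, Rational(1, 23))) = Add(Rational(97, 20), Rational(-80, 23)) = Rational(631, 460) ≈ 1.3717)
Mul(Add(-81, C), c) = Mul(Add(-81, Rational(631, 460)), 36) = Mul(Rational(-36629, 460), 36) = Rational(-329661, 115)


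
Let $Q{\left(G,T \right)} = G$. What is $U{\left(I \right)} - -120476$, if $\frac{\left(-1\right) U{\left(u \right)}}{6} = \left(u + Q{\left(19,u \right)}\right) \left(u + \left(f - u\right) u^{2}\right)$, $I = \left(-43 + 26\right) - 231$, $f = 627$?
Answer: $73942963724$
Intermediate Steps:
$I = -248$ ($I = -17 - 231 = -248$)
$U{\left(u \right)} = - 6 \left(19 + u\right) \left(u + u^{2} \left(627 - u\right)\right)$ ($U{\left(u \right)} = - 6 \left(u + 19\right) \left(u + \left(627 - u\right) u^{2}\right) = - 6 \left(19 + u\right) \left(u + u^{2} \left(627 - u\right)\right)$)
$U{\left(I \right)} - -120476 = 6 \left(-248\right) \left(-19 + \left(-248\right)^{3} - -2954672 - 608 \left(-248\right)^{2}\right) - -120476 = 6 \left(-248\right) \left(-19 - 15252992 + 2954672 - 37394432\right) + 120476 = 6 \left(-248\right) \left(-49692771\right) + 120476 = 73942843248 + 120476 = 73942963724$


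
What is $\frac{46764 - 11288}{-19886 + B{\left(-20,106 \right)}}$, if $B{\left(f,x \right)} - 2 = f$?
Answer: $- \frac{8869}{4976} \approx -1.7824$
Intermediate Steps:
$B{\left(f,x \right)} = 2 + f$
$\frac{46764 - 11288}{-19886 + B{\left(-20,106 \right)}} = \frac{46764 - 11288}{-19886 + \left(2 - 20\right)} = \frac{35476}{-19886 - 18} = \frac{35476}{-19904} = 35476 \left(- \frac{1}{19904}\right) = - \frac{8869}{4976}$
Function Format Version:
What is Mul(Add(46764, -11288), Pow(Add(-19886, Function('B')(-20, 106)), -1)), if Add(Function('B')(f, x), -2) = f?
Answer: Rational(-8869, 4976) ≈ -1.7824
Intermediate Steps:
Function('B')(f, x) = Add(2, f)
Mul(Add(46764, -11288), Pow(Add(-19886, Function('B')(-20, 106)), -1)) = Mul(Add(46764, -11288), Pow(Add(-19886, Add(2, -20)), -1)) = Mul(35476, Pow(Add(-19886, -18), -1)) = Mul(35476, Pow(-19904, -1)) = Mul(35476, Rational(-1, 19904)) = Rational(-8869, 4976)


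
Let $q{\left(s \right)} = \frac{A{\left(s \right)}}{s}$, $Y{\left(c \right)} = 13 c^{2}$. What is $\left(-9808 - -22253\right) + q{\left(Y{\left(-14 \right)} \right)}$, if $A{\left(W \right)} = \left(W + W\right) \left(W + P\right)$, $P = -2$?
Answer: $17537$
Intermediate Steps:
$A{\left(W \right)} = 2 W \left(-2 + W\right)$ ($A{\left(W \right)} = \left(W + W\right) \left(W - 2\right) = 2 W \left(-2 + W\right)$)
$q{\left(s \right)} = -4 + 2 s$ ($q{\left(s \right)} = \frac{2 s \left(-2 + s\right)}{s} = -4 + 2 s$)
$\left(-9808 - -22253\right) + q{\left(Y{\left(-14 \right)} \right)} = \left(-9808 - -22253\right) - \left(4 - 2 \cdot 13 \left(-14\right)^{2}\right) = \left(-9808 + 22253\right) - \left(4 - 2 \cdot 13 \cdot 196\right) = 12445 + \left(-4 + 2 \cdot 2548\right) = 12445 + \left(-4 + 5096\right) = 12445 + 5092 = 17537$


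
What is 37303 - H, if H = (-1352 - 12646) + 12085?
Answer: 39216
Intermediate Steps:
H = -1913 (H = -13998 + 12085 = -1913)
37303 - H = 37303 - 1*(-1913) = 37303 + 1913 = 39216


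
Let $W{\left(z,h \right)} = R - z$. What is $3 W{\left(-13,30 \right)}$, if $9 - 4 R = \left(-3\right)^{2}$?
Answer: $39$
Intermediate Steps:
$R = 0$ ($R = \frac{9}{4} - \frac{\left(-3\right)^{2}}{4} = \frac{9}{4} - \frac{9}{4} = 0$)
$W{\left(z,h \right)} = - z$ ($W{\left(z,h \right)} = 0 - z = - z$)
$3 W{\left(-13,30 \right)} = 3 \left(\left(-1\right) \left(-13\right)\right) = 3 \cdot 13 = 39$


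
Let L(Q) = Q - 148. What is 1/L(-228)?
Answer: -1/376 ≈ -0.0026596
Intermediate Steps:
L(Q) = -148 + Q
1/L(-228) = 1/(-148 - 228) = 1/(-376) = -1/376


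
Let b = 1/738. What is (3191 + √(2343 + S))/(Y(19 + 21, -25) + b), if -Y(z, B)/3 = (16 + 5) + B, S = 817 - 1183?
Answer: 2354958/8857 + 738*√1977/8857 ≈ 269.59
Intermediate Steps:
S = -366
Y(z, B) = -63 - 3*B (Y(z, B) = -3*((16 + 5) + B) = -3*(21 + B) = -63 - 3*B)
b = 1/738 ≈ 0.0013550
(3191 + √(2343 + S))/(Y(19 + 21, -25) + b) = (3191 + √(2343 - 366))/((-63 - 3*(-25)) + 1/738) = (3191 + √1977)/((-63 + 75) + 1/738) = (3191 + √1977)/(12 + 1/738) = (3191 + √1977)/(8857/738) = (3191 + √1977)*(738/8857) = 2354958/8857 + 738*√1977/8857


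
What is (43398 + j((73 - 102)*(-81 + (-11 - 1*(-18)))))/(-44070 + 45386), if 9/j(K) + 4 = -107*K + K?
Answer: 9872177031/299363680 ≈ 32.977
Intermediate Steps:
j(K) = 9/(-4 - 106*K) (j(K) = 9/(-4 + (-107*K + K)) = 9/(-4 - 106*K))
(43398 + j((73 - 102)*(-81 + (-11 - 1*(-18)))))/(-44070 + 45386) = (43398 - 9/(4 + 106*((73 - 102)*(-81 + (-11 - 1*(-18))))))/(-44070 + 45386) = (43398 - 9/(4 + 106*(-29*(-81 + (-11 + 18)))))/1316 = (43398 - 9/(4 + 106*(-29*(-81 + 7))))*(1/1316) = (43398 - 9/(4 + 106*(-29*(-74))))*(1/1316) = (43398 - 9/(4 + 106*2146))*(1/1316) = (43398 - 9/(4 + 227476))*(1/1316) = (43398 - 9/227480)*(1/1316) = (9872177031/227480)*(1/1316) = 9872177031/299363680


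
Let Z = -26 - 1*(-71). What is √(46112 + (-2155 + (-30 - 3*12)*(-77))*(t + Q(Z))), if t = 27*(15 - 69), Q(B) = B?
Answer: I*√4089739 ≈ 2022.3*I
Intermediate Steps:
Z = 45 (Z = -26 + 71 = 45)
t = -1458 (t = 27*(-54) = -1458)
√(46112 + (-2155 + (-30 - 3*12)*(-77))*(t + Q(Z))) = √(46112 + (-2155 + (-30 - 3*12)*(-77))*(-1458 + 45)) = √(46112 + (-2155 + (-30 - 36)*(-77))*(-1413)) = √(46112 + (-2155 - 66*(-77))*(-1413)) = √(46112 + (-2155 + 5082)*(-1413)) = √(46112 + 2927*(-1413)) = √(46112 - 4135851) = √(-4089739) = I*√4089739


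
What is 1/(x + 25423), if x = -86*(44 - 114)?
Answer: 1/31443 ≈ 3.1804e-5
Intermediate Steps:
x = 6020 (x = -86*(-70) = 6020)
1/(x + 25423) = 1/(6020 + 25423) = 1/31443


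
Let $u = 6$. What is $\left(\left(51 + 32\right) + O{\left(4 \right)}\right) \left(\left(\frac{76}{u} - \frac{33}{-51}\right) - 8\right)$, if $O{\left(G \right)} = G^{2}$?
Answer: $\frac{8943}{17} \approx 526.06$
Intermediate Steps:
$\left(\left(51 + 32\right) + O{\left(4 \right)}\right) \left(\left(\frac{76}{u} - \frac{33}{-51}\right) - 8\right) = \left(\left(51 + 32\right) + 4^{2}\right) \left(\left(\frac{76}{6} - \frac{33}{-51}\right) - 8\right) = \left(83 + 16\right) \left(\left(76 \cdot \frac{1}{6} - - \frac{11}{17}\right) - 8\right) = 99 \left(\left(\frac{38}{3} + \frac{11}{17}\right) - 8\right) = 99 \left(\frac{679}{51} - 8\right) = 99 \cdot \frac{271}{51} = \frac{8943}{17}$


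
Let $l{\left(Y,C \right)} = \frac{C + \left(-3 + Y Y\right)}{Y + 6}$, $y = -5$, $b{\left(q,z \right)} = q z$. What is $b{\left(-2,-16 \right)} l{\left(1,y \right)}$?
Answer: $-32$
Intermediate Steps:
$l{\left(Y,C \right)} = \frac{-3 + C + Y^{2}}{6 + Y}$ ($l{\left(Y,C \right)} = \frac{C + \left(-3 + Y^{2}\right)}{6 + Y} = \frac{-3 + C + Y^{2}}{6 + Y}$)
$b{\left(-2,-16 \right)} l{\left(1,y \right)} = \left(-2\right) \left(-16\right) \frac{-3 - 5 + 1^{2}}{6 + 1} = 32 \frac{-3 - 5 + 1}{7} = 32 \cdot \frac{1}{7} \left(-7\right) = 32 \left(-1\right) = -32$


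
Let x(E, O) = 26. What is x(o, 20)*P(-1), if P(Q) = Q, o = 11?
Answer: -26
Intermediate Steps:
x(o, 20)*P(-1) = 26*(-1) = -26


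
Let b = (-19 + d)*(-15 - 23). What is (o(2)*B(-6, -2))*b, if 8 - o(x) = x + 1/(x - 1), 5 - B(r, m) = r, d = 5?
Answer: 29260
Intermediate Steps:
B(r, m) = 5 - r
b = 532 (b = (-19 + 5)*(-15 - 23) = -14*(-38) = 532)
o(x) = 8 - x - 1/(-1 + x) (o(x) = 8 - (x + 1/(x - 1)) = 8 - (x + 1/(-1 + x)) = 8 + (-x - 1/(-1 + x)) = 8 - x - 1/(-1 + x))
(o(2)*B(-6, -2))*b = (((-9 - 1*2² + 9*2)/(-1 + 2))*(5 - 1*(-6)))*532 = (((-9 - 1*4 + 18)/1)*(5 + 6))*532 = ((1*(-9 - 4 + 18))*11)*532 = ((1*5)*11)*532 = (5*11)*532 = 55*532 = 29260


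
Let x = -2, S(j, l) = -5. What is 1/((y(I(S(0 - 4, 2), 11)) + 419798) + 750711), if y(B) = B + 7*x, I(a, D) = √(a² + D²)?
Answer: 1170495/1370058544879 - √146/1370058544879 ≈ 8.5433e-7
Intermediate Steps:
I(a, D) = √(D² + a²)
y(B) = -14 + B (y(B) = B + 7*(-2) = B - 14 = -14 + B)
1/((y(I(S(0 - 4, 2), 11)) + 419798) + 750711) = 1/(((-14 + √(11² + (-5)²)) + 419798) + 750711) = 1/(((-14 + √(121 + 25)) + 419798) + 750711) = 1/(((-14 + √146) + 419798) + 750711) = 1/((419784 + √146) + 750711) = 1/(1170495 + √146)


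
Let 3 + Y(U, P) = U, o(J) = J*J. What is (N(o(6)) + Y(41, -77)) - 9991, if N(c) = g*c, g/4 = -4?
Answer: -10529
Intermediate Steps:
g = -16 (g = 4*(-4) = -16)
o(J) = J²
N(c) = -16*c
Y(U, P) = -3 + U
(N(o(6)) + Y(41, -77)) - 9991 = (-16*6² + (-3 + 41)) - 9991 = (-16*36 + 38) - 9991 = (-576 + 38) - 9991 = -538 - 9991 = -10529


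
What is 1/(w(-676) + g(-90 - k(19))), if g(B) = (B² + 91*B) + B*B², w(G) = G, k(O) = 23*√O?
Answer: 3433485/9895311619 - 788026*√19/9895311619 ≈ -1.4559e-7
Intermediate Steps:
g(B) = B² + B³ + 91*B (g(B) = (B² + 91*B) + B³ = B² + B³ + 91*B)
1/(w(-676) + g(-90 - k(19))) = 1/(-676 + (-90 - 23*√19)*(91 + (-90 - 23*√19) + (-90 - 23*√19)²)) = 1/(-676 + (-90 - 23*√19)*(1 + (-90 - 23*√19)² - 23*√19))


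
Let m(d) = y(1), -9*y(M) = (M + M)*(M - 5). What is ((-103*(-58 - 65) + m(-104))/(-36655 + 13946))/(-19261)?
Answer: 114029/3936582441 ≈ 2.8966e-5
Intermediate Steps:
y(M) = -2*M*(-5 + M)/9 (y(M) = -(M + M)*(M - 5)/9 = -2*M*(-5 + M)/9)
m(d) = 8/9 (m(d) = (2/9)*1*(5 - 1*1) = (2/9)*1*(5 - 1) = (2/9)*1*4 = 8/9)
((-103*(-58 - 65) + m(-104))/(-36655 + 13946))/(-19261) = ((-103*(-58 - 65) + 8/9)/(-36655 + 13946))/(-19261) = ((-103*(-123) + 8/9)/(-22709))*(-1/19261) = ((12669 + 8/9)*(-1/22709))*(-1/19261) = ((114029/9)*(-1/22709))*(-1/19261) = -114029/204381*(-1/19261) = 114029/3936582441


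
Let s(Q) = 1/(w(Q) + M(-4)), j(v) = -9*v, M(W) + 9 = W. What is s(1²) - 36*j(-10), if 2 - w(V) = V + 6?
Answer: -58321/18 ≈ -3240.1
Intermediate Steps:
M(W) = -9 + W
w(V) = -4 - V (w(V) = 2 - (V + 6) = 2 - (6 + V) = 2 + (-6 - V) = -4 - V)
s(Q) = 1/(-17 - Q) (s(Q) = 1/((-4 - Q) + (-9 - 4)) = 1/((-4 - Q) - 13) = 1/(-17 - Q))
s(1²) - 36*j(-10) = -1/(17 + 1²) - (-324)*(-10) = -1/(17 + 1) - 36*90 = -1/18 - 3240 = -58321/18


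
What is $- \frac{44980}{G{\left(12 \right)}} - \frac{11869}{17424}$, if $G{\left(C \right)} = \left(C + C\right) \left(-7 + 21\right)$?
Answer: $- \frac{1491893}{11088} \approx -134.55$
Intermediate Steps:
$G{\left(C \right)} = 28 C$ ($G{\left(C \right)} = 2 C 14 = 28 C$)
$- \frac{44980}{G{\left(12 \right)}} - \frac{11869}{17424} = - \frac{44980}{28 \cdot 12} - \frac{11869}{17424} = - \frac{44980}{336} - \frac{1079}{1584} = \left(-44980\right) \frac{1}{336} - \frac{1079}{1584} = - \frac{11245}{84} - \frac{1079}{1584} = - \frac{1491893}{11088}$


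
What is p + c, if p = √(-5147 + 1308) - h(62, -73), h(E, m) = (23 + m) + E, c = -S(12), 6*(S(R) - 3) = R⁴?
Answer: -3471 + I*√3839 ≈ -3471.0 + 61.96*I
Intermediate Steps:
S(R) = 3 + R⁴/6
c = -3459 (c = -(3 + (⅙)*12⁴) = -(3 + (⅙)*20736) = -(3 + 3456) = -1*3459 = -3459)
h(E, m) = 23 + E + m
p = -12 + I*√3839 (p = √(-5147 + 1308) - (23 + 62 - 73) = √(-3839) - 1*12 = I*√3839 - 12 = -12 + I*√3839 ≈ -12.0 + 61.96*I)
p + c = (-12 + I*√3839) - 3459 = -3471 + I*√3839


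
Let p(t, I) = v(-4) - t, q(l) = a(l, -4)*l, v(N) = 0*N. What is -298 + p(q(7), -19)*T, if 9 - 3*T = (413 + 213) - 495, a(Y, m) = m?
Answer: -4310/3 ≈ -1436.7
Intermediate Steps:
T = -122/3 (T = 3 - ((413 + 213) - 495)/3 = 3 - (626 - 495)/3 = 3 - ⅓*131 = 3 - 131/3 = -122/3 ≈ -40.667)
v(N) = 0
q(l) = -4*l
p(t, I) = -t (p(t, I) = 0 - t = -t)
-298 + p(q(7), -19)*T = -298 - (-4)*7*(-122/3) = -298 - 1*(-28)*(-122/3) = -298 + 28*(-122/3) = -298 - 3416/3 = -4310/3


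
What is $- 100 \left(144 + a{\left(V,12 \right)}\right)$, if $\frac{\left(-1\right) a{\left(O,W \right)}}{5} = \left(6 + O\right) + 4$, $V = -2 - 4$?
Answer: $-12400$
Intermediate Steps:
$V = -6$
$a{\left(O,W \right)} = -50 - 5 O$ ($a{\left(O,W \right)} = - 5 \left(\left(6 + O\right) + 4\right) = - 5 \left(10 + O\right) = -50 - 5 O$)
$- 100 \left(144 + a{\left(V,12 \right)}\right) = - 100 \left(144 - 20\right) = \left(-100\right) 124 = -12400$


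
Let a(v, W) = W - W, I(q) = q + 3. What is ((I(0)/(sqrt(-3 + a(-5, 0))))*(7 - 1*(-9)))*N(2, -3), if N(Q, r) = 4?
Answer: -64*I*sqrt(3) ≈ -110.85*I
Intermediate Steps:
I(q) = 3 + q
a(v, W) = 0
((I(0)/(sqrt(-3 + a(-5, 0))))*(7 - 1*(-9)))*N(2, -3) = (((3 + 0)/(sqrt(-3 + 0)))*(7 - 1*(-9)))*4 = ((3/(sqrt(-3)))*(7 + 9))*4 = ((3/((I*sqrt(3))))*16)*4 = ((3*(-I*sqrt(3)/3))*16)*4 = (-I*sqrt(3)*16)*4 = -16*I*sqrt(3)*4 = -64*I*sqrt(3)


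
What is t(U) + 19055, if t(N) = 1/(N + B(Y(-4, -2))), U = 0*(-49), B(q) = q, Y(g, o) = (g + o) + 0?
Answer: 114329/6 ≈ 19055.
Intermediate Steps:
Y(g, o) = g + o
U = 0
t(N) = 1/(-6 + N) (t(N) = 1/(N + (-4 - 2)) = 1/(N - 6) = 1/(-6 + N))
t(U) + 19055 = 1/(-6 + 0) + 19055 = 1/(-6) + 19055 = -1/6 + 19055 = 114329/6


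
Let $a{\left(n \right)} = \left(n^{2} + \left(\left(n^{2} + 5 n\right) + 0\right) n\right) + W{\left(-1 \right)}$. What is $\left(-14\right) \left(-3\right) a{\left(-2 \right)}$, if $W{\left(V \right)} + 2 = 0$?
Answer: $588$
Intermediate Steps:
$W{\left(V \right)} = -2$ ($W{\left(V \right)} = -2 + 0 = -2$)
$a{\left(n \right)} = -2 + n^{2} + n \left(n^{2} + 5 n\right)$ ($a{\left(n \right)} = \left(n^{2} + \left(\left(n^{2} + 5 n\right) + 0\right) n\right) - 2 = \left(n^{2} + \left(n^{2} + 5 n\right) n\right) - 2 = \left(n^{2} + n \left(n^{2} + 5 n\right)\right) - 2 = -2 + n^{2} + n \left(n^{2} + 5 n\right)$)
$\left(-14\right) \left(-3\right) a{\left(-2 \right)} = \left(-14\right) \left(-3\right) \left(-2 + \left(-2\right)^{3} + 6 \left(-2\right)^{2}\right) = 42 \left(-2 - 8 + 6 \cdot 4\right) = 42 \left(-2 - 8 + 24\right) = 42 \cdot 14 = 588$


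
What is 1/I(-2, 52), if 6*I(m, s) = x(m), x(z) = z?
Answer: -3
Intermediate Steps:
I(m, s) = m/6
1/I(-2, 52) = 1/((⅙)*(-2)) = 1/(-⅓) = -3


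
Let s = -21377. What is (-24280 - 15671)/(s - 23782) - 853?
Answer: -12826892/15053 ≈ -852.12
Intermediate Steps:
(-24280 - 15671)/(s - 23782) - 853 = (-24280 - 15671)/(-21377 - 23782) - 853 = -39951/(-45159) - 853 = -39951*(-1/45159) - 853 = 13317/15053 - 853 = -12826892/15053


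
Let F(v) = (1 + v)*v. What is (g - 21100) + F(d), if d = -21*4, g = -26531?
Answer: -40659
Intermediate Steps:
d = -84
F(v) = v*(1 + v)
(g - 21100) + F(d) = (-26531 - 21100) - 84*(1 - 84) = -47631 - 84*(-83) = -47631 + 6972 = -40659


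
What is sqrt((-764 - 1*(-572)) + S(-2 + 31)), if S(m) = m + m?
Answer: I*sqrt(134) ≈ 11.576*I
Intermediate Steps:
S(m) = 2*m
sqrt((-764 - 1*(-572)) + S(-2 + 31)) = sqrt((-764 - 1*(-572)) + 2*(-2 + 31)) = sqrt((-764 + 572) + 2*29) = sqrt(-192 + 58) = sqrt(-134) = I*sqrt(134)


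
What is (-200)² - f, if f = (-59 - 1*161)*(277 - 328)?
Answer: 28780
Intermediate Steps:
f = 11220 (f = (-59 - 161)*(-51) = -220*(-51) = 11220)
(-200)² - f = (-200)² - 1*11220 = 40000 - 11220 = 28780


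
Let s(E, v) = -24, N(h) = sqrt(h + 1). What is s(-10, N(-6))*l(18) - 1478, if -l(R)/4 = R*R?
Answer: 29626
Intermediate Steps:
N(h) = sqrt(1 + h)
l(R) = -4*R**2 (l(R) = -4*R*R = -4*R**2)
s(-10, N(-6))*l(18) - 1478 = -(-96)*18**2 - 1478 = -(-96)*324 - 1478 = -24*(-1296) - 1478 = 31104 - 1478 = 29626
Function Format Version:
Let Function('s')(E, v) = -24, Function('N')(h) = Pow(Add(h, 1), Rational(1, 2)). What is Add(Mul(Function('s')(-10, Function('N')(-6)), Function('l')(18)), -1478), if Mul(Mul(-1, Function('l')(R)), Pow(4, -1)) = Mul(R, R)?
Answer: 29626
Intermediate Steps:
Function('N')(h) = Pow(Add(1, h), Rational(1, 2))
Function('l')(R) = Mul(-4, Pow(R, 2)) (Function('l')(R) = Mul(-4, Mul(R, R)) = Mul(-4, Pow(R, 2)))
Add(Mul(Function('s')(-10, Function('N')(-6)), Function('l')(18)), -1478) = Add(Mul(-24, Mul(-4, Pow(18, 2))), -1478) = Add(Mul(-24, Mul(-4, 324)), -1478) = Add(Mul(-24, -1296), -1478) = Add(31104, -1478) = 29626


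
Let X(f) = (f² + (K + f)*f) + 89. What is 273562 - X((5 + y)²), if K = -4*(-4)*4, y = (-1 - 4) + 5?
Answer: 270623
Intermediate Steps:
y = 0 (y = -5 + 5 = 0)
K = 64 (K = 16*4 = 64)
X(f) = 89 + f² + f*(64 + f) (X(f) = (f² + (64 + f)*f) + 89 = (f² + f*(64 + f)) + 89 = 89 + f² + f*(64 + f))
273562 - X((5 + y)²) = 273562 - (89 + 2*((5 + 0)²)² + 64*(5 + 0)²) = 273562 - (89 + 2*(5²)² + 64*5²) = 273562 - (89 + 2*25² + 64*25) = 273562 - (89 + 2*625 + 1600) = 273562 - (89 + 1250 + 1600) = 273562 - 1*2939 = 273562 - 2939 = 270623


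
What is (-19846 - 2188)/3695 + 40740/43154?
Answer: -400160468/79727015 ≈ -5.0191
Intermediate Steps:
(-19846 - 2188)/3695 + 40740/43154 = -22034*1/3695 + 40740*(1/43154) = -22034/3695 + 20370/21577 = -400160468/79727015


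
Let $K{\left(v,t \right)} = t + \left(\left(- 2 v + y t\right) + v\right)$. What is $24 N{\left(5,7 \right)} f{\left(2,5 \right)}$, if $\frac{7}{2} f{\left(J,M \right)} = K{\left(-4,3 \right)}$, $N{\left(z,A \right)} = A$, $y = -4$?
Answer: $-240$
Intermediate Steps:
$K{\left(v,t \right)} = - v - 3 t$ ($K{\left(v,t \right)} = t + \left(\left(- 2 v - 4 t\right) + v\right) = t + \left(\left(- 4 t - 2 v\right) + v\right) = t - \left(v + 4 t\right) = - v - 3 t$)
$f{\left(J,M \right)} = - \frac{10}{7}$ ($f{\left(J,M \right)} = \frac{2 \left(\left(-1\right) \left(-4\right) - 9\right)}{7} = \frac{2 \left(4 - 9\right)}{7} = \frac{2}{7} \left(-5\right) = - \frac{10}{7}$)
$24 N{\left(5,7 \right)} f{\left(2,5 \right)} = 24 \cdot 7 \left(- \frac{10}{7}\right) = 168 \left(- \frac{10}{7}\right) = -240$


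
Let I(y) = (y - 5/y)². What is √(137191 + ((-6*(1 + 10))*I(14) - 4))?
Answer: √24480906/14 ≈ 353.42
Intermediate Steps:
√(137191 + ((-6*(1 + 10))*I(14) - 4)) = √(137191 + ((-6*(1 + 10))*((-5 + 14²)²/14²) - 4)) = √(137191 + ((-6*11)*((-5 + 196)²/196) - 4)) = √(137191 + (-33*191²/98 - 4)) = √(137191 + (-33*36481/98 - 4)) = √(137191 + (-66*36481/196 - 4)) = √(137191 + (-1203873/98 - 4)) = √(137191 - 1204265/98) = √(12240453/98) = √24480906/14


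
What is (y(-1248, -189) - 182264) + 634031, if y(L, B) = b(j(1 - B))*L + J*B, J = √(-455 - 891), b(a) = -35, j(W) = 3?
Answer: 495447 - 189*I*√1346 ≈ 4.9545e+5 - 6934.0*I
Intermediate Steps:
J = I*√1346 (J = √(-1346) = I*√1346 ≈ 36.688*I)
y(L, B) = -35*L + I*B*√1346 (y(L, B) = -35*L + (I*√1346)*B = -35*L + I*B*√1346)
(y(-1248, -189) - 182264) + 634031 = ((-35*(-1248) + I*(-189)*√1346) - 182264) + 634031 = ((43680 - 189*I*√1346) - 182264) + 634031 = (-138584 - 189*I*√1346) + 634031 = 495447 - 189*I*√1346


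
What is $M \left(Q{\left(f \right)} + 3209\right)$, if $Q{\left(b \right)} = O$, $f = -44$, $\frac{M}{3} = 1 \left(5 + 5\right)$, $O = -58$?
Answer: $94530$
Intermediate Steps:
$M = 30$ ($M = 3 \cdot 1 \left(5 + 5\right) = 3 \cdot 1 \cdot 10 = 3 \cdot 10 = 30$)
$Q{\left(b \right)} = -58$
$M \left(Q{\left(f \right)} + 3209\right) = 30 \left(-58 + 3209\right) = 30 \cdot 3151 = 94530$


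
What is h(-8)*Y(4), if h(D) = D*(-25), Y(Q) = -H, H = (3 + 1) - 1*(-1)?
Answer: -1000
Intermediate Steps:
H = 5 (H = 4 + 1 = 5)
Y(Q) = -5 (Y(Q) = -1*5 = -5)
h(D) = -25*D
h(-8)*Y(4) = -25*(-8)*(-5) = 200*(-5) = -1000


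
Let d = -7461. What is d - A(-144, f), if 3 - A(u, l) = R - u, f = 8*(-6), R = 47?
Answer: -7273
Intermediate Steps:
f = -48
A(u, l) = -44 + u (A(u, l) = 3 - (47 - u) = 3 + (-47 + u) = -44 + u)
d - A(-144, f) = -7461 - (-44 - 144) = -7461 - 1*(-188) = -7461 + 188 = -7273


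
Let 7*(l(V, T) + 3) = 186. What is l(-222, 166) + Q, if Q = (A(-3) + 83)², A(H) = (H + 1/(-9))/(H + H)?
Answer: 35715460/5103 ≈ 6998.9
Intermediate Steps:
l(V, T) = 165/7 (l(V, T) = -3 + (⅐)*186 = -3 + 186/7 = 165/7)
A(H) = (-⅑ + H)/(2*H) (A(H) = (H - ⅑)/((2*H)) = (-⅑ + H)*(1/(2*H)) = (-⅑ + H)/(2*H))
Q = 5085025/729 (Q = ((1/18)*(-1 + 9*(-3))/(-3) + 83)² = ((1/18)*(-⅓)*(-1 - 27) + 83)² = ((1/18)*(-⅓)*(-28) + 83)² = (14/27 + 83)² = (2255/27)² = 5085025/729 ≈ 6975.3)
l(-222, 166) + Q = 165/7 + 5085025/729 = 35715460/5103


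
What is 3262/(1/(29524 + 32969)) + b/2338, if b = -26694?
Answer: 238303168707/1169 ≈ 2.0385e+8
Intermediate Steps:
3262/(1/(29524 + 32969)) + b/2338 = 3262/(1/(29524 + 32969)) - 26694/2338 = 3262/(1/62493) - 26694*1/2338 = 3262/(1/62493) - 13347/1169 = 3262*62493 - 13347/1169 = 203852166 - 13347/1169 = 238303168707/1169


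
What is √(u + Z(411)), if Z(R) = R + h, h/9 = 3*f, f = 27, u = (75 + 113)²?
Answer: 2*√9121 ≈ 191.01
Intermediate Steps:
u = 35344 (u = 188² = 35344)
h = 729 (h = 9*(3*27) = 9*81 = 729)
Z(R) = 729 + R (Z(R) = R + 729 = 729 + R)
√(u + Z(411)) = √(35344 + (729 + 411)) = √(35344 + 1140) = √36484 = 2*√9121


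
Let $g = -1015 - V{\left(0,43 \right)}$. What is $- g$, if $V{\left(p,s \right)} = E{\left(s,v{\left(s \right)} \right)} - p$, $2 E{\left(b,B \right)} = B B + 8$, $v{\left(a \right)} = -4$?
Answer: $1027$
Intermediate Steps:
$E{\left(b,B \right)} = 4 + \frac{B^{2}}{2}$ ($E{\left(b,B \right)} = \frac{B B + 8}{2} = \frac{B^{2} + 8}{2} = \frac{8 + B^{2}}{2} = 4 + \frac{B^{2}}{2}$)
$V{\left(p,s \right)} = 12 - p$ ($V{\left(p,s \right)} = \left(4 + \frac{\left(-4\right)^{2}}{2}\right) - p = \left(4 + \frac{1}{2} \cdot 16\right) - p = \left(4 + 8\right) - p = 12 - p$)
$g = -1027$ ($g = -1015 - \left(12 - 0\right) = -1015 - \left(12 + 0\right) = -1015 - 12 = -1027$)
$- g = \left(-1\right) \left(-1027\right) = 1027$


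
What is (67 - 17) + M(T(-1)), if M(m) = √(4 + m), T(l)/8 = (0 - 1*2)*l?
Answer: 50 + 2*√5 ≈ 54.472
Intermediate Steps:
T(l) = -16*l (T(l) = 8*((0 - 1*2)*l) = 8*((0 - 2)*l) = 8*(-2*l) = -16*l)
(67 - 17) + M(T(-1)) = (67 - 17) + √(4 - 16*(-1)) = 50 + √(4 + 16) = 50 + √20 = 50 + 2*√5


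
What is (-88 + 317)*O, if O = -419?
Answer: -95951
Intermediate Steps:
(-88 + 317)*O = (-88 + 317)*(-419) = 229*(-419) = -95951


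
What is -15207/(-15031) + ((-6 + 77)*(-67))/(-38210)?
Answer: 652561937/574334510 ≈ 1.1362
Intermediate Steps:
-15207/(-15031) + ((-6 + 77)*(-67))/(-38210) = -15207*(-1/15031) + (71*(-67))*(-1/38210) = 15207/15031 - 4757*(-1/38210) = 15207/15031 + 4757/38210 = 652561937/574334510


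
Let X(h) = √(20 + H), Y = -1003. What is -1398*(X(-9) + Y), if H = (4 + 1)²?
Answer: 1402194 - 4194*√5 ≈ 1.3928e+6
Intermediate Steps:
H = 25 (H = 5² = 25)
X(h) = 3*√5 (X(h) = √(20 + 25) = √45 = 3*√5)
-1398*(X(-9) + Y) = -1398*(3*√5 - 1003) = -1398*(-1003 + 3*√5) = 1402194 - 4194*√5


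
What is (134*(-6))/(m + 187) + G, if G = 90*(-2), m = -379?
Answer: -2813/16 ≈ -175.81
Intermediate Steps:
G = -180
(134*(-6))/(m + 187) + G = (134*(-6))/(-379 + 187) - 180 = -804/(-192) - 180 = -1/192*(-804) - 180 = 67/16 - 180 = -2813/16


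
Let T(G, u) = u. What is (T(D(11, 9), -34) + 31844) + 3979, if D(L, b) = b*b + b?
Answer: 35789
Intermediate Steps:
D(L, b) = b + b² (D(L, b) = b² + b = b + b²)
(T(D(11, 9), -34) + 31844) + 3979 = (-34 + 31844) + 3979 = 31810 + 3979 = 35789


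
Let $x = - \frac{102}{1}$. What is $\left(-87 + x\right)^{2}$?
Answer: $35721$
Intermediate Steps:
$x = -102$ ($x = \left(-102\right) 1 = -102$)
$\left(-87 + x\right)^{2} = \left(-87 - 102\right)^{2} = \left(-189\right)^{2} = 35721$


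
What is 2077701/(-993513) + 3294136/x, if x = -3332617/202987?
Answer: -221445355661453511/1103666104507 ≈ -2.0065e+5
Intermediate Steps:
x = -3332617/202987 (x = -3332617*1/202987 = -3332617/202987 ≈ -16.418)
2077701/(-993513) + 3294136/x = 2077701/(-993513) + 3294136/(-3332617/202987) = 2077701*(-1/993513) + 3294136*(-202987/3332617) = -692567/331171 - 668666784232/3332617 = -221445355661453511/1103666104507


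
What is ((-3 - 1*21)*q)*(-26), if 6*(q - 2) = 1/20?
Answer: 6266/5 ≈ 1253.2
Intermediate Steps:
q = 241/120 (q = 2 + (⅙)/20 = 2 + (⅙)*(1/20) = 2 + 1/120 = 241/120 ≈ 2.0083)
((-3 - 1*21)*q)*(-26) = ((-3 - 1*21)*(241/120))*(-26) = ((-3 - 21)*(241/120))*(-26) = -24*241/120*(-26) = -241/5*(-26) = 6266/5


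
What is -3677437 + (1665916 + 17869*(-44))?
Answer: -2797757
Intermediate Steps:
-3677437 + (1665916 + 17869*(-44)) = -3677437 + (1665916 - 786236) = -3677437 + 879680 = -2797757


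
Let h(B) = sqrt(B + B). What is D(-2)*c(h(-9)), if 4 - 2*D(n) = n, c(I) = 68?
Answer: 204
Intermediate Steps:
h(B) = sqrt(2)*sqrt(B) (h(B) = sqrt(2*B) = sqrt(2)*sqrt(B))
D(n) = 2 - n/2
D(-2)*c(h(-9)) = (2 - 1/2*(-2))*68 = (2 + 1)*68 = 3*68 = 204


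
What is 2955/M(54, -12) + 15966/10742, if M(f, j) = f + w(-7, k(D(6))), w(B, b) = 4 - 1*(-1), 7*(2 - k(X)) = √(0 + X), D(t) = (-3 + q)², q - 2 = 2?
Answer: 16342302/316889 ≈ 51.571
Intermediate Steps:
q = 4 (q = 2 + 2 = 4)
D(t) = 1 (D(t) = (-3 + 4)² = 1² = 1)
k(X) = 2 - √X/7 (k(X) = 2 - √(0 + X)/7 = 2 - √X/7)
w(B, b) = 5 (w(B, b) = 4 + 1 = 5)
M(f, j) = 5 + f (M(f, j) = f + 5 = 5 + f)
2955/M(54, -12) + 15966/10742 = 2955/(5 + 54) + 15966/10742 = 2955/59 + 15966*(1/10742) = 2955*(1/59) + 7983/5371 = 2955/59 + 7983/5371 = 16342302/316889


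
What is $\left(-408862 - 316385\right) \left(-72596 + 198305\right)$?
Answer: $-91170075123$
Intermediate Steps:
$\left(-408862 - 316385\right) \left(-72596 + 198305\right) = \left(-725247\right) 125709 = -91170075123$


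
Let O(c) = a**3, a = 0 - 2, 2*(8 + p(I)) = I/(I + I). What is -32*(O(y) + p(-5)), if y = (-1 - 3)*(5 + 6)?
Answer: 504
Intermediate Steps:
y = -44 (y = -4*11 = -44)
p(I) = -31/4 (p(I) = -8 + (I/(I + I))/2 = -8 + (I/((2*I)))/2 = -8 + ((1/(2*I))*I)/2 = -8 + (1/2)*(1/2) = -8 + 1/4 = -31/4)
a = -2
O(c) = -8 (O(c) = (-2)**3 = -8)
-32*(O(y) + p(-5)) = -32*(-8 - 31/4) = -32*(-63/4) = 504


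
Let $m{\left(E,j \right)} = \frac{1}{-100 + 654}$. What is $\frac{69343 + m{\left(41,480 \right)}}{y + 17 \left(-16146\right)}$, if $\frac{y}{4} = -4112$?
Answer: $- \frac{38416023}{161175220} \approx -0.23835$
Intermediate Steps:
$y = -16448$ ($y = 4 \left(-4112\right) = -16448$)
$m{\left(E,j \right)} = \frac{1}{554}$
$\frac{69343 + m{\left(41,480 \right)}}{y + 17 \left(-16146\right)} = \frac{69343 + \frac{1}{554}}{-16448 + 17 \left(-16146\right)} = \frac{38416023}{554 \left(-16448 - 274482\right)} = \frac{38416023}{554 \left(-290930\right)} = \frac{38416023}{554} \left(- \frac{1}{290930}\right) = - \frac{38416023}{161175220}$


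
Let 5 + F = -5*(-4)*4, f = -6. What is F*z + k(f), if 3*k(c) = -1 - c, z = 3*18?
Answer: 12155/3 ≈ 4051.7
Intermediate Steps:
F = 75 (F = -5 - 5*(-4)*4 = -5 + 20*4 = -5 + 80 = 75)
z = 54
k(c) = -⅓ - c/3 (k(c) = (-1 - c)/3 = -⅓ - c/3)
F*z + k(f) = 75*54 + (-⅓ - ⅓*(-6)) = 4050 + (-⅓ + 2) = 4050 + 5/3 = 12155/3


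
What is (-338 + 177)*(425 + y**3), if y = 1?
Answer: -68586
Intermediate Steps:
(-338 + 177)*(425 + y**3) = (-338 + 177)*(425 + 1**3) = -161*(425 + 1) = -161*426 = -68586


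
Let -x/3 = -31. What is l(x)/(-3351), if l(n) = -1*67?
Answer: 67/3351 ≈ 0.019994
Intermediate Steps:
x = 93 (x = -3*(-31) = 93)
l(n) = -67
l(x)/(-3351) = -67/(-3351) = -67*(-1/3351) = 67/3351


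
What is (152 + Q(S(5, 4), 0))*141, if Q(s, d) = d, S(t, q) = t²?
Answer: 21432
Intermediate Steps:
(152 + Q(S(5, 4), 0))*141 = (152 + 0)*141 = 152*141 = 21432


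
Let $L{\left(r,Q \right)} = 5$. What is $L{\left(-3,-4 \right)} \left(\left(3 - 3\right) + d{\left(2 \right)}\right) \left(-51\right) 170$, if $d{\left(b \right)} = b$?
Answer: $-86700$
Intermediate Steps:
$L{\left(-3,-4 \right)} \left(\left(3 - 3\right) + d{\left(2 \right)}\right) \left(-51\right) 170 = 5 \left(\left(3 - 3\right) + 2\right) \left(-51\right) 170 = 5 \left(0 + 2\right) \left(-51\right) 170 = 5 \cdot 2 \left(-51\right) 170 = 10 \left(-51\right) 170 = \left(-510\right) 170 = -86700$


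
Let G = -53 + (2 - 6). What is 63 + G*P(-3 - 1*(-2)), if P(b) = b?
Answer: 120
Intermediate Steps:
G = -57 (G = -53 - 4 = -57)
63 + G*P(-3 - 1*(-2)) = 63 - 57*(-3 - 1*(-2)) = 63 - 57*(-3 + 2) = 63 - 57*(-1) = 63 + 57 = 120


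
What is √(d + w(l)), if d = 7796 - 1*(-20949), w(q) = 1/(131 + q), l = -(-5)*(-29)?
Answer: √5634006/14 ≈ 169.54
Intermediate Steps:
l = -145 (l = -5*29 = -145)
d = 28745 (d = 7796 + 20949 = 28745)
√(d + w(l)) = √(28745 + 1/(131 - 145)) = √(28745 + 1/(-14)) = √(28745 - 1/14) = √(402429/14) = √5634006/14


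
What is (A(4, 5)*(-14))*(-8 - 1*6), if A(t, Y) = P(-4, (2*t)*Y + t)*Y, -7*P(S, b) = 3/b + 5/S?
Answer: 1820/11 ≈ 165.45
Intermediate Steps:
P(S, b) = -5/(7*S) - 3/(7*b) (P(S, b) = -(3/b + 5/S)/7 = -5/(7*S) - 3/(7*b))
A(t, Y) = Y*(5/28 - 3/(7*(t + 2*Y*t))) (A(t, Y) = (-5/7/(-4) - 3/(7*((2*t)*Y + t)))*Y = (-5/7*(-1/4) - 3/(7*(2*Y*t + t)))*Y = (5/28 - 3/(7*(t + 2*Y*t)))*Y = Y*(5/28 - 3/(7*(t + 2*Y*t))))
(A(4, 5)*(-14))*(-8 - 1*6) = (((1/28)*5*(-12 + 5*4*(1 + 2*5))/(4*(1 + 2*5)))*(-14))*(-8 - 1*6) = (((1/28)*5*(1/4)*(-12 + 5*4*(1 + 10))/(1 + 10))*(-14))*(-8 - 6) = (((1/28)*5*(1/4)*(-12 + 5*4*11)/11)*(-14))*(-14) = (((1/28)*5*(1/4)*(1/11)*(-12 + 220))*(-14))*(-14) = (((1/28)*5*(1/4)*(1/11)*208)*(-14))*(-14) = ((65/77)*(-14))*(-14) = -130/11*(-14) = 1820/11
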